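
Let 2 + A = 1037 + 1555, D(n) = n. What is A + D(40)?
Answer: 2630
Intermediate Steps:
A = 2590 (A = -2 + (1037 + 1555) = -2 + 2592 = 2590)
A + D(40) = 2590 + 40 = 2630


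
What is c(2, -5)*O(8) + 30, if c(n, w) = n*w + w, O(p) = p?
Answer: -90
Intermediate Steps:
c(n, w) = w + n*w
c(2, -5)*O(8) + 30 = -5*(1 + 2)*8 + 30 = -5*3*8 + 30 = -15*8 + 30 = -120 + 30 = -90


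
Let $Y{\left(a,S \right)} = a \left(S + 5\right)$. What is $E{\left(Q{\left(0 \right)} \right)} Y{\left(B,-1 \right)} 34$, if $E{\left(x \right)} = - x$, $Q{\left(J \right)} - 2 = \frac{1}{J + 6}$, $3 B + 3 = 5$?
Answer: $- \frac{1768}{9} \approx -196.44$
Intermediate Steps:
$B = \frac{2}{3}$ ($B = -1 + \frac{1}{3} \cdot 5 = -1 + \frac{5}{3} = \frac{2}{3} \approx 0.66667$)
$Q{\left(J \right)} = 2 + \frac{1}{6 + J}$ ($Q{\left(J \right)} = 2 + \frac{1}{J + 6} = 2 + \frac{1}{6 + J}$)
$Y{\left(a,S \right)} = a \left(5 + S\right)$
$E{\left(Q{\left(0 \right)} \right)} Y{\left(B,-1 \right)} 34 = - \frac{13 + 2 \cdot 0}{6 + 0} \frac{2 \left(5 - 1\right)}{3} \cdot 34 = - \frac{13 + 0}{6} \cdot \frac{2}{3} \cdot 4 \cdot 34 = - \frac{13}{6} \cdot \frac{8}{3} \cdot 34 = \left(-1\right) \frac{13}{6} \cdot \frac{8}{3} \cdot 34 = \left(- \frac{13}{6}\right) \frac{8}{3} \cdot 34 = \left(- \frac{52}{9}\right) 34 = - \frac{1768}{9}$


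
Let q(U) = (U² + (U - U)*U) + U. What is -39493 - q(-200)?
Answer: -79293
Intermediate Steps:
q(U) = U + U² (q(U) = (U² + 0*U) + U = (U² + 0) + U = U² + U = U + U²)
-39493 - q(-200) = -39493 - (-200)*(1 - 200) = -39493 - (-200)*(-199) = -39493 - 1*39800 = -39493 - 39800 = -79293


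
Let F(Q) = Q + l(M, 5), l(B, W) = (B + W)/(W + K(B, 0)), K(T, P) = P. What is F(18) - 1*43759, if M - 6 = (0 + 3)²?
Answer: -43737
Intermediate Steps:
M = 15 (M = 6 + (0 + 3)² = 6 + 3² = 6 + 9 = 15)
l(B, W) = (B + W)/W (l(B, W) = (B + W)/(W + 0) = (B + W)/W)
F(Q) = 4 + Q (F(Q) = Q + (15 + 5)/5 = Q + (⅕)*20 = Q + 4 = 4 + Q)
F(18) - 1*43759 = (4 + 18) - 1*43759 = 22 - 43759 = -43737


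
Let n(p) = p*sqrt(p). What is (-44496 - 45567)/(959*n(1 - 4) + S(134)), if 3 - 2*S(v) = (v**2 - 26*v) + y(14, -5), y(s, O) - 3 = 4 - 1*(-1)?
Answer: 2607684102/308909077 - 1036445004*I*sqrt(3)/308909077 ≈ 8.4416 - 5.8113*I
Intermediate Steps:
y(s, O) = 8 (y(s, O) = 3 + (4 - 1*(-1)) = 3 + (4 + 1) = 3 + 5 = 8)
S(v) = -5/2 + 13*v - v**2/2 (S(v) = 3/2 - ((v**2 - 26*v) + 8)/2 = 3/2 - (8 + v**2 - 26*v)/2 = 3/2 + (-4 + 13*v - v**2/2) = -5/2 + 13*v - v**2/2)
n(p) = p**(3/2)
(-44496 - 45567)/(959*n(1 - 4) + S(134)) = (-44496 - 45567)/(959*(1 - 4)**(3/2) + (-5/2 + 13*134 - 1/2*134**2)) = -90063/(959*(-3)**(3/2) + (-5/2 + 1742 - 1/2*17956)) = -90063/(959*(-3*I*sqrt(3)) + (-5/2 + 1742 - 8978)) = -90063/(-2877*I*sqrt(3) - 14477/2) = -90063/(-14477/2 - 2877*I*sqrt(3))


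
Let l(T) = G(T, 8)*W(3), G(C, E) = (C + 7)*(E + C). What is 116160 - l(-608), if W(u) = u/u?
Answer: -244440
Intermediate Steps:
G(C, E) = (7 + C)*(C + E)
W(u) = 1
l(T) = 56 + T² + 15*T (l(T) = (T² + 7*T + 7*8 + T*8)*1 = (T² + 7*T + 56 + 8*T)*1 = (56 + T² + 15*T)*1 = 56 + T² + 15*T)
116160 - l(-608) = 116160 - (56 + (-608)² + 15*(-608)) = 116160 - (56 + 369664 - 9120) = 116160 - 1*360600 = 116160 - 360600 = -244440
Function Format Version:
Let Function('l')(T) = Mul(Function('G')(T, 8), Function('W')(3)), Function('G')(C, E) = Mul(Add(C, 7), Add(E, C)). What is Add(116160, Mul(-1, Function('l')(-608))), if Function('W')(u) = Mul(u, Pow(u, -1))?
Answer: -244440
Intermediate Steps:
Function('G')(C, E) = Mul(Add(7, C), Add(C, E))
Function('W')(u) = 1
Function('l')(T) = Add(56, Pow(T, 2), Mul(15, T)) (Function('l')(T) = Mul(Add(Pow(T, 2), Mul(7, T), Mul(7, 8), Mul(T, 8)), 1) = Mul(Add(Pow(T, 2), Mul(7, T), 56, Mul(8, T)), 1) = Mul(Add(56, Pow(T, 2), Mul(15, T)), 1) = Add(56, Pow(T, 2), Mul(15, T)))
Add(116160, Mul(-1, Function('l')(-608))) = Add(116160, Mul(-1, Add(56, Pow(-608, 2), Mul(15, -608)))) = Add(116160, Mul(-1, Add(56, 369664, -9120))) = Add(116160, Mul(-1, 360600)) = Add(116160, -360600) = -244440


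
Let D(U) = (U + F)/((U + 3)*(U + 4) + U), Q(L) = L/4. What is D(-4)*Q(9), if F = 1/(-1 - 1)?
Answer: 81/32 ≈ 2.5313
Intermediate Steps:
F = -½ (F = 1/(-2) = -½ ≈ -0.50000)
Q(L) = L/4 (Q(L) = L*(¼) = L/4)
D(U) = (-½ + U)/(U + (3 + U)*(4 + U)) (D(U) = (U - ½)/((U + 3)*(U + 4) + U) = (-½ + U)/((3 + U)*(4 + U) + U) = (-½ + U)/(U + (3 + U)*(4 + U)))
D(-4)*Q(9) = ((-½ - 4)/(12 + (-4)² + 8*(-4)))*((¼)*9) = (-9/2/(12 + 16 - 32))*(9/4) = (-9/2/(-4))*(9/4) = -¼*(-9/2)*(9/4) = (9/8)*(9/4) = 81/32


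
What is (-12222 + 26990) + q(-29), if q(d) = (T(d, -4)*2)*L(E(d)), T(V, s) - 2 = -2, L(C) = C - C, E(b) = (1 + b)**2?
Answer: 14768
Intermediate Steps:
L(C) = 0
T(V, s) = 0 (T(V, s) = 2 - 2 = 0)
q(d) = 0 (q(d) = (0*2)*0 = 0*0 = 0)
(-12222 + 26990) + q(-29) = (-12222 + 26990) + 0 = 14768 + 0 = 14768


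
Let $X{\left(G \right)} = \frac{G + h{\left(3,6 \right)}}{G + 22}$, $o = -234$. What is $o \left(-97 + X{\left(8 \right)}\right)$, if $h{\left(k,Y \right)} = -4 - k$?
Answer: $\frac{113451}{5} \approx 22690.0$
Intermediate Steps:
$X{\left(G \right)} = \frac{-7 + G}{22 + G}$ ($X{\left(G \right)} = \frac{G - 7}{G + 22} = \frac{G - 7}{22 + G} = \frac{-7 + G}{22 + G}$)
$o \left(-97 + X{\left(8 \right)}\right) = - 234 \left(-97 + \frac{-7 + 8}{22 + 8}\right) = - 234 \left(-97 + \frac{1}{30} \cdot 1\right) = - 234 \left(-97 + \frac{1}{30}\right) = \left(-234\right) \left(- \frac{2909}{30}\right) = \frac{113451}{5}$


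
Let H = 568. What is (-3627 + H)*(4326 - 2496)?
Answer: -5597970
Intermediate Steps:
(-3627 + H)*(4326 - 2496) = (-3627 + 568)*(4326 - 2496) = -3059*1830 = -5597970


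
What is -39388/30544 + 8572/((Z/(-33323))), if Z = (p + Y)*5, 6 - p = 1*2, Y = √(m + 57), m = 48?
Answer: 8724729045349/3398020 - 285644756*√105/445 ≈ -4.0099e+6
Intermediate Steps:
Y = √105 (Y = √(48 + 57) = √105 ≈ 10.247)
p = 4 (p = 6 - 2 = 4)
Z = 20 + 5*√105 (Z = (4 + √105)*5 = 20 + 5*√105 ≈ 71.235)
-39388/30544 + 8572/((Z/(-33323))) = -39388/30544 + 8572/(((20 + 5*√105)/(-33323))) = -39388*1/30544 + 8572/(((20 + 5*√105)*(-1/33323))) = -9847/7636 + 8572/(-20/33323 - 5*√105/33323)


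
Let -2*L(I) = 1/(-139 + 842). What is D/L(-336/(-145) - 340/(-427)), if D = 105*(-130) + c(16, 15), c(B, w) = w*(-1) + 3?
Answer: 19208772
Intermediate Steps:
c(B, w) = 3 - w (c(B, w) = -w + 3 = 3 - w)
L(I) = -1/1406 (L(I) = -1/(2*(-139 + 842)) = -½/703 = -½*1/703 = -1/1406)
D = -13662 (D = 105*(-130) + (3 - 1*15) = -13650 + (3 - 15) = -13650 - 12 = -13662)
D/L(-336/(-145) - 340/(-427)) = -13662/(-1/1406) = -13662*(-1406) = 19208772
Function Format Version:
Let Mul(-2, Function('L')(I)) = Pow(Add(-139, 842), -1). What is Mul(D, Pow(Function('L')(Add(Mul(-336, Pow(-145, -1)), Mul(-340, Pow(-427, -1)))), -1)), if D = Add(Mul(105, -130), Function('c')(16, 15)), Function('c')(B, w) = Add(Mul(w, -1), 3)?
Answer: 19208772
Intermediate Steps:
Function('c')(B, w) = Add(3, Mul(-1, w)) (Function('c')(B, w) = Add(Mul(-1, w), 3) = Add(3, Mul(-1, w)))
Function('L')(I) = Rational(-1, 1406) (Function('L')(I) = Mul(Rational(-1, 2), Pow(Add(-139, 842), -1)) = Mul(Rational(-1, 2), Pow(703, -1)) = Mul(Rational(-1, 2), Rational(1, 703)) = Rational(-1, 1406))
D = -13662 (D = Add(Mul(105, -130), Add(3, Mul(-1, 15))) = Add(-13650, Add(3, -15)) = Add(-13650, -12) = -13662)
Mul(D, Pow(Function('L')(Add(Mul(-336, Pow(-145, -1)), Mul(-340, Pow(-427, -1)))), -1)) = Mul(-13662, Pow(Rational(-1, 1406), -1)) = Mul(-13662, -1406) = 19208772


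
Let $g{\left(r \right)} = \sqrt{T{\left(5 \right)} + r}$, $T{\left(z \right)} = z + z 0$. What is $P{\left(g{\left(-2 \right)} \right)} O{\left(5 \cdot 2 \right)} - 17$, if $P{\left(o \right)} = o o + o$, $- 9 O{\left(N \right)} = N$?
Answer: $- \frac{61}{3} - \frac{10 \sqrt{3}}{9} \approx -22.258$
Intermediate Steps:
$O{\left(N \right)} = - \frac{N}{9}$
$T{\left(z \right)} = z$ ($T{\left(z \right)} = z + 0 = z$)
$g{\left(r \right)} = \sqrt{5 + r}$
$P{\left(o \right)} = o + o^{2}$ ($P{\left(o \right)} = o^{2} + o = o + o^{2}$)
$P{\left(g{\left(-2 \right)} \right)} O{\left(5 \cdot 2 \right)} - 17 = \sqrt{5 - 2} \left(1 + \sqrt{5 - 2}\right) \left(- \frac{5 \cdot 2}{9}\right) - 17 = \sqrt{3} \left(1 + \sqrt{3}\right) \left(\left(- \frac{1}{9}\right) 10\right) - 17 = \sqrt{3} \left(1 + \sqrt{3}\right) \left(- \frac{10}{9}\right) - 17 = - \frac{10 \sqrt{3} \left(1 + \sqrt{3}\right)}{9} - 17 = -17 - \frac{10 \sqrt{3} \left(1 + \sqrt{3}\right)}{9}$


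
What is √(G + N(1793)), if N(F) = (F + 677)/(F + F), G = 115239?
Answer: √370478198266/1793 ≈ 339.47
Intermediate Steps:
N(F) = (677 + F)/(2*F) (N(F) = (677 + F)/((2*F)) = (677 + F)*(1/(2*F)) = (677 + F)/(2*F))
√(G + N(1793)) = √(115239 + (½)*(677 + 1793)/1793) = √(115239 + (½)*(1/1793)*2470) = √(115239 + 1235/1793) = √(206624762/1793) = √370478198266/1793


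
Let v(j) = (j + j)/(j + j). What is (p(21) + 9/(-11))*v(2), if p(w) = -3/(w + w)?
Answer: -137/154 ≈ -0.88961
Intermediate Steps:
v(j) = 1 (v(j) = (2*j)/((2*j)) = (2*j)*(1/(2*j)) = 1)
p(w) = -3/(2*w)
(p(21) + 9/(-11))*v(2) = (-3/2/21 + 9/(-11))*1 = (-3/2*1/21 + 9*(-1/11))*1 = (-1/14 - 9/11)*1 = -137/154*1 = -137/154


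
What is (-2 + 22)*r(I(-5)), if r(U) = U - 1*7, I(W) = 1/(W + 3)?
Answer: -150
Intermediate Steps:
I(W) = 1/(3 + W)
r(U) = -7 + U (r(U) = U - 7 = -7 + U)
(-2 + 22)*r(I(-5)) = (-2 + 22)*(-7 + 1/(3 - 5)) = 20*(-7 + 1/(-2)) = 20*(-7 - ½) = 20*(-15/2) = -150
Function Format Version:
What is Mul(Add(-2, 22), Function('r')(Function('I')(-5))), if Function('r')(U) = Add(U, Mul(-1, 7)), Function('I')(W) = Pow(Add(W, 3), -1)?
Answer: -150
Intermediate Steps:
Function('I')(W) = Pow(Add(3, W), -1)
Function('r')(U) = Add(-7, U) (Function('r')(U) = Add(U, -7) = Add(-7, U))
Mul(Add(-2, 22), Function('r')(Function('I')(-5))) = Mul(Add(-2, 22), Add(-7, Pow(Add(3, -5), -1))) = Mul(20, Add(-7, Pow(-2, -1))) = Mul(20, Add(-7, Rational(-1, 2))) = Mul(20, Rational(-15, 2)) = -150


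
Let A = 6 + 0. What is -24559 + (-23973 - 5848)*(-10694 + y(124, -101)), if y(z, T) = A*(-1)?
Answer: 319060141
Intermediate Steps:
A = 6
y(z, T) = -6 (y(z, T) = 6*(-1) = -6)
-24559 + (-23973 - 5848)*(-10694 + y(124, -101)) = -24559 + (-23973 - 5848)*(-10694 - 6) = -24559 - 29821*(-10700) = -24559 + 319084700 = 319060141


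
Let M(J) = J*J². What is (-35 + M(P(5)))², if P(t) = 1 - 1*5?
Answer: 9801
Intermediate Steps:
P(t) = -4 (P(t) = 1 - 5 = -4)
M(J) = J³
(-35 + M(P(5)))² = (-35 + (-4)³)² = (-35 - 64)² = (-99)² = 9801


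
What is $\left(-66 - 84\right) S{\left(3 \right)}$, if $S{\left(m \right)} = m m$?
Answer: $-1350$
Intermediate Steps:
$S{\left(m \right)} = m^{2}$
$\left(-66 - 84\right) S{\left(3 \right)} = \left(-66 - 84\right) 3^{2} = \left(-150\right) 9 = -1350$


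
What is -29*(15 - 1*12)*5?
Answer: -435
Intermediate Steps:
-29*(15 - 1*12)*5 = -29*(15 - 12)*5 = -29*3*5 = -87*5 = -435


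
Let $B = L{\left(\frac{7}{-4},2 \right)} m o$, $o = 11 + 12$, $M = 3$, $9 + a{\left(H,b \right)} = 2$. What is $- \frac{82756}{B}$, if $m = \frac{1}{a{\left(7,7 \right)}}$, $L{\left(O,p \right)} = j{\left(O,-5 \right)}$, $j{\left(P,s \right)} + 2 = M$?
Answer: $\frac{579292}{23} \approx 25187.0$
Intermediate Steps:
$a{\left(H,b \right)} = -7$ ($a{\left(H,b \right)} = -9 + 2 = -7$)
$j{\left(P,s \right)} = 1$ ($j{\left(P,s \right)} = -2 + 3 = 1$)
$L{\left(O,p \right)} = 1$
$m = - \frac{1}{7}$ ($m = \frac{1}{-7} = - \frac{1}{7} \approx -0.14286$)
$o = 23$
$B = - \frac{23}{7}$ ($B = 1 \left(- \frac{1}{7}\right) 23 = \left(- \frac{1}{7}\right) 23 = - \frac{23}{7} \approx -3.2857$)
$- \frac{82756}{B} = - \frac{82756}{- \frac{23}{7}} = \left(-82756\right) \left(- \frac{7}{23}\right) = \frac{579292}{23}$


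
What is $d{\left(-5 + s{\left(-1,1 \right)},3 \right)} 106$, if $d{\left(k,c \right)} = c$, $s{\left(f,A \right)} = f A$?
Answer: $318$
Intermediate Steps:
$s{\left(f,A \right)} = A f$
$d{\left(-5 + s{\left(-1,1 \right)},3 \right)} 106 = 3 \cdot 106 = 318$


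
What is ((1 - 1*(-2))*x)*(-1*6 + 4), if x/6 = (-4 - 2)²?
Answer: -1296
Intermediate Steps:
x = 216 (x = 6*(-4 - 2)² = 6*(-6)² = 6*36 = 216)
((1 - 1*(-2))*x)*(-1*6 + 4) = ((1 - 1*(-2))*216)*(-1*6 + 4) = ((1 + 2)*216)*(-6 + 4) = (3*216)*(-2) = 648*(-2) = -1296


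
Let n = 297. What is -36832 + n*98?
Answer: -7726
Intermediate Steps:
-36832 + n*98 = -36832 + 297*98 = -36832 + 29106 = -7726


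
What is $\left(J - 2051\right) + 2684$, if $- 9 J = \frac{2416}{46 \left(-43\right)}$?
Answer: $\frac{5635541}{8901} \approx 633.14$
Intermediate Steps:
$J = \frac{1208}{8901}$ ($J = - \frac{2416 \frac{1}{46 \left(-43\right)}}{9} = - \frac{2416 \frac{1}{-1978}}{9} = - \frac{2416 \left(- \frac{1}{1978}\right)}{9} = \left(- \frac{1}{9}\right) \left(- \frac{1208}{989}\right) = \frac{1208}{8901} \approx 0.13572$)
$\left(J - 2051\right) + 2684 = \left(\frac{1208}{8901} - 2051\right) + 2684 = - \frac{18254743}{8901} + 2684 = \frac{5635541}{8901}$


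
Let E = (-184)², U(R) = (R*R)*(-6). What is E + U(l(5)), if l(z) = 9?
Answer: 33370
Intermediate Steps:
U(R) = -6*R² (U(R) = R²*(-6) = -6*R²)
E = 33856
E + U(l(5)) = 33856 - 6*9² = 33856 - 6*81 = 33856 - 486 = 33370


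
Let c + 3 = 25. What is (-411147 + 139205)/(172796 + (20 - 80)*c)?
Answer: -517/326 ≈ -1.5859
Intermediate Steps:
c = 22 (c = -3 + 25 = 22)
(-411147 + 139205)/(172796 + (20 - 80)*c) = (-411147 + 139205)/(172796 + (20 - 80)*22) = -271942/(172796 - 60*22) = -271942/(172796 - 1320) = -271942/171476 = -271942*1/171476 = -517/326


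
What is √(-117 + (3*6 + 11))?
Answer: 2*I*√22 ≈ 9.3808*I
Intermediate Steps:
√(-117 + (3*6 + 11)) = √(-117 + (18 + 11)) = √(-117 + 29) = √(-88) = 2*I*√22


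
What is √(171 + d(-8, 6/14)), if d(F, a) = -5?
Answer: √166 ≈ 12.884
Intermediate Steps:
√(171 + d(-8, 6/14)) = √(171 - 5) = √166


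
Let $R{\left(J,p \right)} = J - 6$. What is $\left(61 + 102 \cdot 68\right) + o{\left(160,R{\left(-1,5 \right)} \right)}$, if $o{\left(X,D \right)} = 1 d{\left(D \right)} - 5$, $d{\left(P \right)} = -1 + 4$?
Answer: $6995$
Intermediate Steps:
$d{\left(P \right)} = 3$
$R{\left(J,p \right)} = -6 + J$
$o{\left(X,D \right)} = -2$ ($o{\left(X,D \right)} = 1 \cdot 3 - 5 = 3 - 5 = -2$)
$\left(61 + 102 \cdot 68\right) + o{\left(160,R{\left(-1,5 \right)} \right)} = \left(61 + 102 \cdot 68\right) - 2 = \left(61 + 6936\right) - 2 = 6997 - 2 = 6995$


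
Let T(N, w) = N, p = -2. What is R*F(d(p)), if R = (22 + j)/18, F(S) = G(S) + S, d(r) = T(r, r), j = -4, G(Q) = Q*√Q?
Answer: -2 - 2*I*√2 ≈ -2.0 - 2.8284*I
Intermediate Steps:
G(Q) = Q^(3/2)
d(r) = r
F(S) = S + S^(3/2) (F(S) = S^(3/2) + S = S + S^(3/2))
R = 1 (R = (22 - 4)/18 = (1/18)*18 = 1)
R*F(d(p)) = 1*(-2 + (-2)^(3/2)) = 1*(-2 - 2*I*√2) = -2 - 2*I*√2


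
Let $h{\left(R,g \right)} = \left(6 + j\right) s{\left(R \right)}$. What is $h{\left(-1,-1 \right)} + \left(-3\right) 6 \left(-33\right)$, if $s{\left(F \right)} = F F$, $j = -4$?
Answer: $596$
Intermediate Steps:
$s{\left(F \right)} = F^{2}$
$h{\left(R,g \right)} = 2 R^{2}$ ($h{\left(R,g \right)} = \left(6 - 4\right) R^{2} = 2 R^{2}$)
$h{\left(-1,-1 \right)} + \left(-3\right) 6 \left(-33\right) = 2 \left(-1\right)^{2} + \left(-3\right) 6 \left(-33\right) = 2 \cdot 1 - -594 = 2 + 594 = 596$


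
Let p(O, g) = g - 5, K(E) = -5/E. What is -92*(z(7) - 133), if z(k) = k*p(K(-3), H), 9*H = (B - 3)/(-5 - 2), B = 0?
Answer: 46276/3 ≈ 15425.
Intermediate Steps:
H = 1/21 (H = ((0 - 3)/(-5 - 2))/9 = (-3/(-7))/9 = (-3*(-⅐))/9 = (⅑)*(3/7) = 1/21 ≈ 0.047619)
p(O, g) = -5 + g
z(k) = -104*k/21 (z(k) = k*(-5 + 1/21) = k*(-104/21) = -104*k/21)
-92*(z(7) - 133) = -92*(-104/21*7 - 133) = -92*(-104/3 - 133) = -92*(-503/3) = 46276/3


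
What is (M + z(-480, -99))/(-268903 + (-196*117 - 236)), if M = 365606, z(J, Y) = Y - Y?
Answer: -365606/292071 ≈ -1.2518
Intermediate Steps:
z(J, Y) = 0
(M + z(-480, -99))/(-268903 + (-196*117 - 236)) = (365606 + 0)/(-268903 + (-196*117 - 236)) = 365606/(-268903 + (-22932 - 236)) = 365606/(-268903 - 23168) = 365606/(-292071) = 365606*(-1/292071) = -365606/292071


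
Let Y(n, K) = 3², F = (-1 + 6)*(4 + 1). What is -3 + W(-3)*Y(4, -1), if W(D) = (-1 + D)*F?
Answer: -903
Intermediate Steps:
F = 25 (F = 5*5 = 25)
Y(n, K) = 9
W(D) = -25 + 25*D (W(D) = (-1 + D)*25 = -25 + 25*D)
-3 + W(-3)*Y(4, -1) = -3 + (-25 + 25*(-3))*9 = -3 + (-25 - 75)*9 = -3 - 100*9 = -3 - 900 = -903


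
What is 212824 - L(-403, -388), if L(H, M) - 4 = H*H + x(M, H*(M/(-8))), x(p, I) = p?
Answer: 50799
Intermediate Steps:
L(H, M) = 4 + M + H**2 (L(H, M) = 4 + (H*H + M) = 4 + (H**2 + M) = 4 + (M + H**2) = 4 + M + H**2)
212824 - L(-403, -388) = 212824 - (4 - 388 + (-403)**2) = 212824 - (4 - 388 + 162409) = 212824 - 1*162025 = 212824 - 162025 = 50799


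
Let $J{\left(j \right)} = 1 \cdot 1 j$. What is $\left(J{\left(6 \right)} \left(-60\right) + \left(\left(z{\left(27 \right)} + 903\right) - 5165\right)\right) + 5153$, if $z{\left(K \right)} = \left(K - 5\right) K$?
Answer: $1125$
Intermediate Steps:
$J{\left(j \right)} = j$ ($J{\left(j \right)} = 1 j = j$)
$z{\left(K \right)} = K \left(-5 + K\right)$ ($z{\left(K \right)} = \left(-5 + K\right) K = K \left(-5 + K\right)$)
$\left(J{\left(6 \right)} \left(-60\right) + \left(\left(z{\left(27 \right)} + 903\right) - 5165\right)\right) + 5153 = \left(6 \left(-60\right) - \left(4262 - 27 \left(-5 + 27\right)\right)\right) + 5153 = \left(-360 + \left(\left(27 \cdot 22 + 903\right) - 5165\right)\right) + 5153 = \left(-360 + \left(\left(594 + 903\right) - 5165\right)\right) + 5153 = \left(-360 + \left(1497 - 5165\right)\right) + 5153 = \left(-360 - 3668\right) + 5153 = -4028 + 5153 = 1125$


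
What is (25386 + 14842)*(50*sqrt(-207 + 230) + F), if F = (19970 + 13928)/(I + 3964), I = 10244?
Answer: 170456093/1776 + 2011400*sqrt(23) ≈ 9.7423e+6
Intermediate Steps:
F = 16949/7104 (F = (19970 + 13928)/(10244 + 3964) = 33898/14208 = 33898*(1/14208) = 16949/7104 ≈ 2.3858)
(25386 + 14842)*(50*sqrt(-207 + 230) + F) = (25386 + 14842)*(50*sqrt(-207 + 230) + 16949/7104) = 40228*(50*sqrt(23) + 16949/7104) = 40228*(16949/7104 + 50*sqrt(23)) = 170456093/1776 + 2011400*sqrt(23)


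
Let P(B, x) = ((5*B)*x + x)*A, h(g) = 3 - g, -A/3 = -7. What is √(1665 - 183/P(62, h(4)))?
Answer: √7891115582/2177 ≈ 40.805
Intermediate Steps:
A = 21 (A = -3*(-7) = 21)
P(B, x) = 21*x + 105*B*x (P(B, x) = ((5*B)*x + x)*21 = (5*B*x + x)*21 = (x + 5*B*x)*21 = 21*x + 105*B*x)
√(1665 - 183/P(62, h(4))) = √(1665 - 183*1/(21*(1 + 5*62)*(3 - 1*4))) = √(1665 - 183*1/(21*(1 + 310)*(3 - 4))) = √(1665 - 183/(21*(-1)*311)) = √(1665 - 183/(-6531)) = √(1665 - 183*(-1/6531)) = √(1665 + 61/2177) = √(3624766/2177) = √7891115582/2177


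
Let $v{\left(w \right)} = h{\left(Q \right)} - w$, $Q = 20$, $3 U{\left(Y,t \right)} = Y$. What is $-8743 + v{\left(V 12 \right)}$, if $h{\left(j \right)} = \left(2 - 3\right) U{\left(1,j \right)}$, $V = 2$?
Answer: $- \frac{26302}{3} \approx -8767.3$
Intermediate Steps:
$U{\left(Y,t \right)} = \frac{Y}{3}$
$h{\left(j \right)} = - \frac{1}{3}$ ($h{\left(j \right)} = \left(2 - 3\right) \frac{1}{3} \cdot 1 = \left(-1\right) \frac{1}{3} = - \frac{1}{3}$)
$v{\left(w \right)} = - \frac{1}{3} - w$
$-8743 + v{\left(V 12 \right)} = -8743 - \left(\frac{1}{3} + 2 \cdot 12\right) = -8743 - \frac{73}{3} = - \frac{26302}{3}$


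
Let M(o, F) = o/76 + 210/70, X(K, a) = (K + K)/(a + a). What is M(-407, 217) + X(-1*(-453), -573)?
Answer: -45665/14516 ≈ -3.1458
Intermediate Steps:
X(K, a) = K/a (X(K, a) = (2*K)/((2*a)) = (2*K)*(1/(2*a)) = K/a)
M(o, F) = 3 + o/76 (M(o, F) = o*(1/76) + 210*(1/70) = o/76 + 3 = 3 + o/76)
M(-407, 217) + X(-1*(-453), -573) = (3 + (1/76)*(-407)) - 1*(-453)/(-573) = (3 - 407/76) + 453*(-1/573) = -179/76 - 151/191 = -45665/14516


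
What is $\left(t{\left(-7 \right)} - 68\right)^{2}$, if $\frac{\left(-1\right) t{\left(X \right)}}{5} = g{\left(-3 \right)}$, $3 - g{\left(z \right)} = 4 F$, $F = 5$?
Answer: $289$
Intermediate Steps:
$g{\left(z \right)} = -17$ ($g{\left(z \right)} = 3 - 4 \cdot 5 = 3 - 20 = -17$)
$t{\left(X \right)} = 85$ ($t{\left(X \right)} = \left(-5\right) \left(-17\right) = 85$)
$\left(t{\left(-7 \right)} - 68\right)^{2} = \left(85 - 68\right)^{2} = 17^{2} = 289$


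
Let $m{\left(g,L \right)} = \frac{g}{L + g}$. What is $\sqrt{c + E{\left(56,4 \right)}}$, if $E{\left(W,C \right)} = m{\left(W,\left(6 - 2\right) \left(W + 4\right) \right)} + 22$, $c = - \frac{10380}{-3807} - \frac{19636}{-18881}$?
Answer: $\frac{\sqrt{2266561264502922369}}{295506531} \approx 5.0947$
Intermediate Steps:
$c = \frac{90246344}{23959989}$ ($c = \left(-10380\right) \left(- \frac{1}{3807}\right) - - \frac{19636}{18881} = \frac{3460}{1269} + \frac{19636}{18881} = \frac{90246344}{23959989} \approx 3.7665$)
$E{\left(W,C \right)} = 22 + \frac{W}{16 + 5 W}$ ($E{\left(W,C \right)} = \frac{W}{\left(6 - 2\right) \left(W + 4\right) + W} + 22 = \frac{W}{4 \left(4 + W\right) + W} + 22 = \frac{W}{\left(16 + 4 W\right) + W} + 22 = \frac{W}{16 + 5 W} + 22 = 22 + \frac{W}{16 + 5 W}$)
$\sqrt{c + E{\left(56,4 \right)}} = \sqrt{\frac{90246344}{23959989} + \frac{352 + 111 \cdot 56}{16 + 5 \cdot 56}} = \sqrt{\frac{90246344}{23959989} + \frac{352 + 6216}{16 + 280}} = \sqrt{\frac{90246344}{23959989} + \frac{1}{296} \cdot 6568} = \sqrt{\frac{90246344}{23959989} + \frac{821}{37}} = \sqrt{\frac{23010265697}{886519593}} = \frac{\sqrt{2266561264502922369}}{295506531}$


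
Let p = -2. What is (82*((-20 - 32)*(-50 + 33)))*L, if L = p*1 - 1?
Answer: -217464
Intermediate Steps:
L = -3 (L = -2*1 - 1 = -2 - 1 = -3)
(82*((-20 - 32)*(-50 + 33)))*L = (82*((-20 - 32)*(-50 + 33)))*(-3) = (82*(-52*(-17)))*(-3) = (82*884)*(-3) = 72488*(-3) = -217464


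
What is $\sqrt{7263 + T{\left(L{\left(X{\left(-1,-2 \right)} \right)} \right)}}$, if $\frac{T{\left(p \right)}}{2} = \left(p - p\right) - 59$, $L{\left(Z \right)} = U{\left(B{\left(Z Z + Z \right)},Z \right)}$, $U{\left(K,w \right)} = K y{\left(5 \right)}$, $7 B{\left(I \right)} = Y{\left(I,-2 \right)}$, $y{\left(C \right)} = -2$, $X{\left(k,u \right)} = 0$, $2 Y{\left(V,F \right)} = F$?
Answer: $\sqrt{7145} \approx 84.528$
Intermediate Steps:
$Y{\left(V,F \right)} = \frac{F}{2}$
$B{\left(I \right)} = - \frac{1}{7}$ ($B{\left(I \right)} = \frac{\frac{1}{2} \left(-2\right)}{7} = \frac{1}{7} \left(-1\right) = - \frac{1}{7}$)
$U{\left(K,w \right)} = - 2 K$ ($U{\left(K,w \right)} = K \left(-2\right) = - 2 K$)
$L{\left(Z \right)} = \frac{2}{7}$ ($L{\left(Z \right)} = \left(-2\right) \left(- \frac{1}{7}\right) = \frac{2}{7}$)
$T{\left(p \right)} = -118$ ($T{\left(p \right)} = 2 \left(\left(p - p\right) - 59\right) = 2 \left(0 - 59\right) = 2 \left(-59\right) = -118$)
$\sqrt{7263 + T{\left(L{\left(X{\left(-1,-2 \right)} \right)} \right)}} = \sqrt{7263 - 118} = \sqrt{7145}$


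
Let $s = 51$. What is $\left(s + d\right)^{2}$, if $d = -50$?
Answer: $1$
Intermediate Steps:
$\left(s + d\right)^{2} = \left(51 - 50\right)^{2} = 1^{2} = 1$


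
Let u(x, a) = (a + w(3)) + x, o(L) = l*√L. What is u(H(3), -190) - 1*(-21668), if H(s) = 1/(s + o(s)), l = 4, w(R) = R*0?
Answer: 279213/13 + 4*√3/39 ≈ 21478.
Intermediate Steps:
w(R) = 0
o(L) = 4*√L
H(s) = 1/(s + 4*√s)
u(x, a) = a + x (u(x, a) = (a + 0) + x = a + x)
u(H(3), -190) - 1*(-21668) = (-190 + 1/(3 + 4*√3)) - 1*(-21668) = (-190 + 1/(3 + 4*√3)) + 21668 = 21478 + 1/(3 + 4*√3)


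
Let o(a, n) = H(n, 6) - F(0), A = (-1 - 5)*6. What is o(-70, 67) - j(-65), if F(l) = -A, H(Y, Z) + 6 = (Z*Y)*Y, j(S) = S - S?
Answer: 26892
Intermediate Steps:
A = -36 (A = -6*6 = -36)
j(S) = 0
H(Y, Z) = -6 + Z*Y² (H(Y, Z) = -6 + (Z*Y)*Y = -6 + (Y*Z)*Y = -6 + Z*Y²)
F(l) = 36 (F(l) = -1*(-36) = 36)
o(a, n) = -42 + 6*n² (o(a, n) = (-6 + 6*n²) - 1*36 = (-6 + 6*n²) - 36 = -42 + 6*n²)
o(-70, 67) - j(-65) = (-42 + 6*67²) - 1*0 = (-42 + 6*4489) + 0 = (-42 + 26934) + 0 = 26892 + 0 = 26892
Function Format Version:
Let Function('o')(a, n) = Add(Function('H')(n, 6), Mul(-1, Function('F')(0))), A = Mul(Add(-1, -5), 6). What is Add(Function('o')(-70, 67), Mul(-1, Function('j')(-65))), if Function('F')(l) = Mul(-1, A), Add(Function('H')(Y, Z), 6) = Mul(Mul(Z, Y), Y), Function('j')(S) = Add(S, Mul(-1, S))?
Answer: 26892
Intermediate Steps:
A = -36 (A = Mul(-6, 6) = -36)
Function('j')(S) = 0
Function('H')(Y, Z) = Add(-6, Mul(Z, Pow(Y, 2))) (Function('H')(Y, Z) = Add(-6, Mul(Mul(Z, Y), Y)) = Add(-6, Mul(Mul(Y, Z), Y)) = Add(-6, Mul(Z, Pow(Y, 2))))
Function('F')(l) = 36 (Function('F')(l) = Mul(-1, -36) = 36)
Function('o')(a, n) = Add(-42, Mul(6, Pow(n, 2))) (Function('o')(a, n) = Add(Add(-6, Mul(6, Pow(n, 2))), Mul(-1, 36)) = Add(Add(-6, Mul(6, Pow(n, 2))), -36) = Add(-42, Mul(6, Pow(n, 2))))
Add(Function('o')(-70, 67), Mul(-1, Function('j')(-65))) = Add(Add(-42, Mul(6, Pow(67, 2))), Mul(-1, 0)) = Add(Add(-42, Mul(6, 4489)), 0) = Add(Add(-42, 26934), 0) = Add(26892, 0) = 26892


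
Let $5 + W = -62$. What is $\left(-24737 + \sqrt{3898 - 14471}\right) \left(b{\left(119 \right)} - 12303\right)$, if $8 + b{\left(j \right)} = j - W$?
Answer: $299936125 - 12125 i \sqrt{10573} \approx 2.9994 \cdot 10^{8} - 1.2468 \cdot 10^{6} i$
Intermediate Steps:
$W = -67$ ($W = -5 - 62 = -67$)
$b{\left(j \right)} = 59 + j$ ($b{\left(j \right)} = -8 + \left(j - -67\right) = -8 + \left(j + 67\right) = -8 + \left(67 + j\right) = 59 + j$)
$\left(-24737 + \sqrt{3898 - 14471}\right) \left(b{\left(119 \right)} - 12303\right) = \left(-24737 + \sqrt{3898 - 14471}\right) \left(\left(59 + 119\right) - 12303\right) = \left(-24737 + \sqrt{-10573}\right) \left(178 - 12303\right) = \left(-24737 + i \sqrt{10573}\right) \left(-12125\right) = 299936125 - 12125 i \sqrt{10573}$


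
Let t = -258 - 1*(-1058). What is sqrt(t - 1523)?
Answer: I*sqrt(723) ≈ 26.889*I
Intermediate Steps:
t = 800 (t = -258 + 1058 = 800)
sqrt(t - 1523) = sqrt(800 - 1523) = sqrt(-723) = I*sqrt(723)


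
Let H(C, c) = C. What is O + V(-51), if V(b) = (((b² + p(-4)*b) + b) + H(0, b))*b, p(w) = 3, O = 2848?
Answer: -119399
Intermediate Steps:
V(b) = b*(b² + 4*b) (V(b) = (((b² + 3*b) + b) + 0)*b = ((b² + 4*b) + 0)*b = (b² + 4*b)*b = b*(b² + 4*b))
O + V(-51) = 2848 + (-51)²*(4 - 51) = 2848 + 2601*(-47) = 2848 - 122247 = -119399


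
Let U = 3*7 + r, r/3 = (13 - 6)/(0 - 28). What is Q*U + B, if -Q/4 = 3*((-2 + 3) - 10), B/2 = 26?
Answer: 2239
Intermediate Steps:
B = 52 (B = 2*26 = 52)
Q = 108 (Q = -12*((-2 + 3) - 10) = -12*(1 - 10) = -12*(-9) = -4*(-27) = 108)
r = -¾ (r = 3*((13 - 6)/(0 - 28)) = 3*(7/(-28)) = 3*(7*(-1/28)) = 3*(-¼) = -¾ ≈ -0.75000)
U = 81/4 (U = 3*7 - ¾ = 21 - ¾ = 81/4 ≈ 20.250)
Q*U + B = 108*(81/4) + 52 = 2187 + 52 = 2239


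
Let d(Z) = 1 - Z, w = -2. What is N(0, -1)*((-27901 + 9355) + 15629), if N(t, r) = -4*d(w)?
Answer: 35004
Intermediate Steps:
N(t, r) = -12 (N(t, r) = -4*(1 - 1*(-2)) = -4*(1 + 2) = -4*3 = -12)
N(0, -1)*((-27901 + 9355) + 15629) = -12*((-27901 + 9355) + 15629) = -12*(-18546 + 15629) = -12*(-2917) = 35004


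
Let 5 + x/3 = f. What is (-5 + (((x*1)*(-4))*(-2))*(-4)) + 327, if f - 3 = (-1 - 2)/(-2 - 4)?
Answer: 466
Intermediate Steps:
f = 7/2 (f = 3 + (-1 - 2)/(-2 - 4) = 3 - 3/(-6) = 3 - 3*(-⅙) = 3 + ½ = 7/2 ≈ 3.5000)
x = -9/2 (x = -15 + 3*(7/2) = -15 + 21/2 = -9/2 ≈ -4.5000)
(-5 + (((x*1)*(-4))*(-2))*(-4)) + 327 = (-5 + ((-9/2*1*(-4))*(-2))*(-4)) + 327 = (-5 + (-9/2*(-4)*(-2))*(-4)) + 327 = (-5 + (18*(-2))*(-4)) + 327 = (-5 - 36*(-4)) + 327 = (-5 + 144) + 327 = 139 + 327 = 466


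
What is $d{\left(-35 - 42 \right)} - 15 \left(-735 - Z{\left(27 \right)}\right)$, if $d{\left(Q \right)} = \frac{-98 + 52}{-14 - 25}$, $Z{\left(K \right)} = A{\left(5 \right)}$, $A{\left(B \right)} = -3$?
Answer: $\frac{428266}{39} \approx 10981.0$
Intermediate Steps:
$Z{\left(K \right)} = -3$
$d{\left(Q \right)} = \frac{46}{39}$ ($d{\left(Q \right)} = - \frac{46}{-39} = \left(-46\right) \left(- \frac{1}{39}\right) = \frac{46}{39}$)
$d{\left(-35 - 42 \right)} - 15 \left(-735 - Z{\left(27 \right)}\right) = \frac{46}{39} - 15 \left(-735 - -3\right) = \frac{46}{39} - 15 \left(-735 + 3\right) = \frac{46}{39} - -10980 = \frac{46}{39} + 10980 = \frac{428266}{39}$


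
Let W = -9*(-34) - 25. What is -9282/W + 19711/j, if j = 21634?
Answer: -195267997/6079154 ≈ -32.121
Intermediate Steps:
W = 281 (W = 306 - 25 = 281)
-9282/W + 19711/j = -9282/281 + 19711/21634 = -195267997/6079154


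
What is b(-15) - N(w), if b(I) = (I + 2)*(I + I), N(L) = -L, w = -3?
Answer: 387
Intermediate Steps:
b(I) = 2*I*(2 + I) (b(I) = (2 + I)*(2*I) = 2*I*(2 + I))
b(-15) - N(w) = 2*(-15)*(2 - 15) - (-1)*(-3) = 2*(-15)*(-13) - 1*3 = 390 - 3 = 387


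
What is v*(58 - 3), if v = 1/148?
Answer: 55/148 ≈ 0.37162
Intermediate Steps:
v = 1/148 ≈ 0.0067568
v*(58 - 3) = (58 - 3)/148 = (1/148)*55 = 55/148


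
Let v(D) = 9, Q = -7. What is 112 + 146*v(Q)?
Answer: 1426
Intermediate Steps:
112 + 146*v(Q) = 112 + 146*9 = 112 + 1314 = 1426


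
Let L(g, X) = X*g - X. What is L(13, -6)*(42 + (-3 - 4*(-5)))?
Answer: -4248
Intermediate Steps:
L(g, X) = -X + X*g
L(13, -6)*(42 + (-3 - 4*(-5))) = (-6*(-1 + 13))*(42 + (-3 - 4*(-5))) = (-6*12)*(42 + (-3 + 20)) = -72*(42 + 17) = -72*59 = -4248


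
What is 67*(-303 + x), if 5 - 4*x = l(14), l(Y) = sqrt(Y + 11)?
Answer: -20301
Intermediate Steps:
l(Y) = sqrt(11 + Y)
x = 0 (x = 5/4 - sqrt(11 + 14)/4 = 5/4 - sqrt(25)/4 = 5/4 - 1/4*5 = 5/4 - 5/4 = 0)
67*(-303 + x) = 67*(-303 + 0) = 67*(-303) = -20301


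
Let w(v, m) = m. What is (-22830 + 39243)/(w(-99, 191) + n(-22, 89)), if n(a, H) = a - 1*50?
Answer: 16413/119 ≈ 137.92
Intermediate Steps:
n(a, H) = -50 + a (n(a, H) = a - 50 = -50 + a)
(-22830 + 39243)/(w(-99, 191) + n(-22, 89)) = (-22830 + 39243)/(191 + (-50 - 22)) = 16413/(191 - 72) = 16413/119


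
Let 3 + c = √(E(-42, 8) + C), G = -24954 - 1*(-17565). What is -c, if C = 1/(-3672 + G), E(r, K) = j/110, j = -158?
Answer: 3 - I*√59069513030/202785 ≈ 3.0 - 1.1985*I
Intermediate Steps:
E(r, K) = -79/55 (E(r, K) = -158/110 = -158*1/110 = -79/55)
G = -7389 (G = -24954 + 17565 = -7389)
C = -1/11061 (C = 1/(-3672 - 7389) = 1/(-11061) = -1/11061 ≈ -9.0408e-5)
c = -3 + I*√59069513030/202785 (c = -3 + √(-79/55 - 1/11061) = -3 + √(-873874/608355) = -3 + I*√59069513030/202785 ≈ -3.0 + 1.1985*I)
-c = -(-3 + I*√59069513030/202785) = 3 - I*√59069513030/202785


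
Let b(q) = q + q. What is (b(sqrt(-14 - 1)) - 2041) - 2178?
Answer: -4219 + 2*I*sqrt(15) ≈ -4219.0 + 7.746*I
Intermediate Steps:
b(q) = 2*q
(b(sqrt(-14 - 1)) - 2041) - 2178 = (2*sqrt(-14 - 1) - 2041) - 2178 = (2*sqrt(-15) - 2041) - 2178 = (2*(I*sqrt(15)) - 2041) - 2178 = (2*I*sqrt(15) - 2041) - 2178 = (-2041 + 2*I*sqrt(15)) - 2178 = -4219 + 2*I*sqrt(15)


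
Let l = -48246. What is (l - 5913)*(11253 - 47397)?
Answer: 1957522896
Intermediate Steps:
(l - 5913)*(11253 - 47397) = (-48246 - 5913)*(11253 - 47397) = -54159*(-36144) = 1957522896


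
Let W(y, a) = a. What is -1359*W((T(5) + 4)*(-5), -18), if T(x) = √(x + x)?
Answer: 24462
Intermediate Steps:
T(x) = √2*√x (T(x) = √(2*x) = √2*√x)
-1359*W((T(5) + 4)*(-5), -18) = -1359*(-18) = 24462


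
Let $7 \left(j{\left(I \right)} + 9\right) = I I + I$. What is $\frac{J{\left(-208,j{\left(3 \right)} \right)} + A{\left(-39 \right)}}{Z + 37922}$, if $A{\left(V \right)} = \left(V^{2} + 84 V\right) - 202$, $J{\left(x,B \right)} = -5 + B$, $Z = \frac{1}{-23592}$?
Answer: $- \frac{325215720}{6262590761} \approx -0.05193$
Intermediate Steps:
$j{\left(I \right)} = -9 + \frac{I}{7} + \frac{I^{2}}{7}$ ($j{\left(I \right)} = -9 + \frac{I I + I}{7} = -9 + \frac{I^{2} + I}{7} = -9 + \frac{I + I^{2}}{7} = -9 + \left(\frac{I}{7} + \frac{I^{2}}{7}\right) = -9 + \frac{I}{7} + \frac{I^{2}}{7}$)
$Z = - \frac{1}{23592} \approx -4.2387 \cdot 10^{-5}$
$A{\left(V \right)} = -202 + V^{2} + 84 V$
$\frac{J{\left(-208,j{\left(3 \right)} \right)} + A{\left(-39 \right)}}{Z + 37922} = \frac{\left(-5 + \left(-9 + \frac{1}{7} \cdot 3 + \frac{3^{2}}{7}\right)\right) + \left(-202 + \left(-39\right)^{2} + 84 \left(-39\right)\right)}{- \frac{1}{23592} + 37922} = \frac{\left(-5 + \left(-9 + \frac{3}{7} + \frac{1}{7} \cdot 9\right)\right) - 1957}{\frac{894655823}{23592}} = \left(\left(-5 + \left(-9 + \frac{3}{7} + \frac{9}{7}\right)\right) - 1957\right) \frac{23592}{894655823} = \left(\left(-5 - \frac{51}{7}\right) - 1957\right) \frac{23592}{894655823} = \left(- \frac{86}{7} - 1957\right) \frac{23592}{894655823} = \left(- \frac{13785}{7}\right) \frac{23592}{894655823} = - \frac{325215720}{6262590761}$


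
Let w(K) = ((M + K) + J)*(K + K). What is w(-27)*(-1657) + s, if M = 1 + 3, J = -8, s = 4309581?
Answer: 1535763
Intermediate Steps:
M = 4
w(K) = 2*K*(-4 + K) (w(K) = ((4 + K) - 8)*(K + K) = (-4 + K)*(2*K) = 2*K*(-4 + K))
w(-27)*(-1657) + s = (2*(-27)*(-4 - 27))*(-1657) + 4309581 = (2*(-27)*(-31))*(-1657) + 4309581 = 1674*(-1657) + 4309581 = -2773818 + 4309581 = 1535763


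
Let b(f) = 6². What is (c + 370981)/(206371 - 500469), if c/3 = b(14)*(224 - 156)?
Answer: -378325/294098 ≈ -1.2864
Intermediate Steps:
b(f) = 36
c = 7344 (c = 3*(36*(224 - 156)) = 3*(36*68) = 3*2448 = 7344)
(c + 370981)/(206371 - 500469) = (7344 + 370981)/(206371 - 500469) = 378325/(-294098) = 378325*(-1/294098) = -378325/294098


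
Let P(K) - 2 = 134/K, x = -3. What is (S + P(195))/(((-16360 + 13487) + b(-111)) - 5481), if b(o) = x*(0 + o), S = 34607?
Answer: -6748889/1564095 ≈ -4.3149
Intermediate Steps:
b(o) = -3*o (b(o) = -3*(0 + o) = -3*o)
P(K) = 2 + 134/K
(S + P(195))/(((-16360 + 13487) + b(-111)) - 5481) = (34607 + (2 + 134/195))/(((-16360 + 13487) - 3*(-111)) - 5481) = (34607 + (2 + 134*(1/195)))/((-2873 + 333) - 5481) = (34607 + (2 + 134/195))/(-2540 - 5481) = (34607 + 524/195)/(-8021) = (6748889/195)*(-1/8021) = -6748889/1564095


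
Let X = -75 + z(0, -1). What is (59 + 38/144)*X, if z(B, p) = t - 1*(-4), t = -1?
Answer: -4267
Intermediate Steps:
z(B, p) = 3 (z(B, p) = -1 - 1*(-4) = -1 + 4 = 3)
X = -72 (X = -75 + 3 = -72)
(59 + 38/144)*X = (59 + 38/144)*(-72) = (59 + 38*(1/144))*(-72) = (59 + 19/72)*(-72) = (4267/72)*(-72) = -4267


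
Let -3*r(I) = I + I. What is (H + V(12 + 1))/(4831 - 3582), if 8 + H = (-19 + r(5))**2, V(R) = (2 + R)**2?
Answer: 6442/11241 ≈ 0.57308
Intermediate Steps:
r(I) = -2*I/3 (r(I) = -(I + I)/3 = -2*I/3)
H = 4417/9 (H = -8 + (-19 - 2/3*5)**2 = -8 + (-19 - 10/3)**2 = -8 + (-67/3)**2 = -8 + 4489/9 = 4417/9 ≈ 490.78)
(H + V(12 + 1))/(4831 - 3582) = (4417/9 + (2 + (12 + 1))**2)/(4831 - 3582) = (4417/9 + (2 + 13)**2)/1249 = (4417/9 + 15**2)*(1/1249) = (4417/9 + 225)*(1/1249) = (6442/9)*(1/1249) = 6442/11241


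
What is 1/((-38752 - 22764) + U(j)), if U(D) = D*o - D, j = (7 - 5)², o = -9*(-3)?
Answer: -1/61412 ≈ -1.6283e-5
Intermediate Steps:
o = 27
j = 4 (j = 2² = 4)
U(D) = 26*D (U(D) = D*27 - D = 27*D - D = 26*D)
1/((-38752 - 22764) + U(j)) = 1/((-38752 - 22764) + 26*4) = 1/(-61516 + 104) = 1/(-61412) = -1/61412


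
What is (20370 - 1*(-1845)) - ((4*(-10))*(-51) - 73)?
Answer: 20248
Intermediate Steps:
(20370 - 1*(-1845)) - ((4*(-10))*(-51) - 73) = (20370 + 1845) - (-40*(-51) - 73) = 22215 - (2040 - 73) = 22215 - 1*1967 = 22215 - 1967 = 20248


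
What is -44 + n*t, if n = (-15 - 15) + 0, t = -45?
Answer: 1306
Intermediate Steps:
n = -30 (n = -30 + 0 = -30)
-44 + n*t = -44 - 30*(-45) = -44 + 1350 = 1306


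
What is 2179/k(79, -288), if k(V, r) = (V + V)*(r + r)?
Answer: -2179/91008 ≈ -0.023943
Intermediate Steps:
k(V, r) = 4*V*r (k(V, r) = (2*V)*(2*r) = 4*V*r)
2179/k(79, -288) = 2179/((4*79*(-288))) = 2179/(-91008) = 2179*(-1/91008) = -2179/91008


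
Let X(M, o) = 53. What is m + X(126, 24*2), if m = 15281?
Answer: 15334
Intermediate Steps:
m + X(126, 24*2) = 15281 + 53 = 15334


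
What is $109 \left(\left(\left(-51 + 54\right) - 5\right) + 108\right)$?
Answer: $11554$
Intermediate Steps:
$109 \left(\left(\left(-51 + 54\right) - 5\right) + 108\right) = 109 \left(\left(3 - 5\right) + 108\right) = 109 \left(-2 + 108\right) = 109 \cdot 106 = 11554$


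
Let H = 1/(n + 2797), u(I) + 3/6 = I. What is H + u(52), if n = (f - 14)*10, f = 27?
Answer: 301483/5854 ≈ 51.500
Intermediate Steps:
n = 130 (n = (27 - 14)*10 = 13*10 = 130)
u(I) = -1/2 + I
H = 1/2927 (H = 1/(130 + 2797) = 1/2927 ≈ 0.00034165)
H + u(52) = 1/2927 + (-1/2 + 52) = 1/2927 + 103/2 = 301483/5854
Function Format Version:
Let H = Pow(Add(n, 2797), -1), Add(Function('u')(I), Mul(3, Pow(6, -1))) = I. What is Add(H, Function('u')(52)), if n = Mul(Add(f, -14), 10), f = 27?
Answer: Rational(301483, 5854) ≈ 51.500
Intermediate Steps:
n = 130 (n = Mul(Add(27, -14), 10) = Mul(13, 10) = 130)
Function('u')(I) = Add(Rational(-1, 2), I)
H = Rational(1, 2927) (H = Pow(Add(130, 2797), -1) = Pow(2927, -1) = Rational(1, 2927) ≈ 0.00034165)
Add(H, Function('u')(52)) = Add(Rational(1, 2927), Add(Rational(-1, 2), 52)) = Add(Rational(1, 2927), Rational(103, 2)) = Rational(301483, 5854)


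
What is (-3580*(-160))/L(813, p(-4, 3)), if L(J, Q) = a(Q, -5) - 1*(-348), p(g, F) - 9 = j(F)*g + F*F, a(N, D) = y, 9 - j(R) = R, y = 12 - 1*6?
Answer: 286400/177 ≈ 1618.1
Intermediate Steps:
y = 6 (y = 12 - 6 = 6)
j(R) = 9 - R
a(N, D) = 6
p(g, F) = 9 + F² + g*(9 - F) (p(g, F) = 9 + ((9 - F)*g + F*F) = 9 + (g*(9 - F) + F²) = 9 + (F² + g*(9 - F)) = 9 + F² + g*(9 - F))
L(J, Q) = 354 (L(J, Q) = 6 - 1*(-348) = 6 + 348 = 354)
(-3580*(-160))/L(813, p(-4, 3)) = -3580*(-160)/354 = 572800*(1/354) = 286400/177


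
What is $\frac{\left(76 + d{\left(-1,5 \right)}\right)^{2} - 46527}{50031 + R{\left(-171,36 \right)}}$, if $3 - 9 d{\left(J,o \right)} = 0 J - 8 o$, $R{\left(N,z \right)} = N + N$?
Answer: $- \frac{3240158}{4024809} \approx -0.80505$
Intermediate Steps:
$R{\left(N,z \right)} = 2 N$
$d{\left(J,o \right)} = \frac{1}{3} + \frac{8 o}{9}$ ($d{\left(J,o \right)} = \frac{1}{3} - \frac{0 J - 8 o}{9} = \frac{1}{3} - \frac{0 - 8 o}{9} = \frac{1}{3} - \frac{\left(-8\right) o}{9} = \frac{1}{3} + \frac{8 o}{9}$)
$\frac{\left(76 + d{\left(-1,5 \right)}\right)^{2} - 46527}{50031 + R{\left(-171,36 \right)}} = \frac{\left(76 + \left(\frac{1}{3} + \frac{8}{9} \cdot 5\right)\right)^{2} - 46527}{50031 + 2 \left(-171\right)} = \frac{\left(76 + \left(\frac{1}{3} + \frac{40}{9}\right)\right)^{2} - 46527}{50031 - 342} = \frac{\left(76 + \frac{43}{9}\right)^{2} - 46527}{49689} = \left(\left(\frac{727}{9}\right)^{2} - 46527\right) \frac{1}{49689} = \left(\frac{528529}{81} - 46527\right) \frac{1}{49689} = \left(- \frac{3240158}{81}\right) \frac{1}{49689} = - \frac{3240158}{4024809}$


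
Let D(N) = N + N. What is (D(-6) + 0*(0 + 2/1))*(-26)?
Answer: 312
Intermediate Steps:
D(N) = 2*N
(D(-6) + 0*(0 + 2/1))*(-26) = (2*(-6) + 0*(0 + 2/1))*(-26) = (-12 + 0*(0 + 2*1))*(-26) = (-12 + 0*(0 + 2))*(-26) = (-12 + 0*2)*(-26) = (-12 + 0)*(-26) = -12*(-26) = 312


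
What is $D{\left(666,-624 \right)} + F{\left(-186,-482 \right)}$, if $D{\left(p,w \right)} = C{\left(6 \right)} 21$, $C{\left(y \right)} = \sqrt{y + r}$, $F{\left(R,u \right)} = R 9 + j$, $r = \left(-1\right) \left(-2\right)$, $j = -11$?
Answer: $-1685 + 42 \sqrt{2} \approx -1625.6$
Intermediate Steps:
$r = 2$
$F{\left(R,u \right)} = -11 + 9 R$ ($F{\left(R,u \right)} = R 9 - 11 = 9 R - 11 = -11 + 9 R$)
$C{\left(y \right)} = \sqrt{2 + y}$ ($C{\left(y \right)} = \sqrt{y + 2} = \sqrt{2 + y}$)
$D{\left(p,w \right)} = 42 \sqrt{2}$ ($D{\left(p,w \right)} = \sqrt{2 + 6} \cdot 21 = \sqrt{8} \cdot 21 = 2 \sqrt{2} \cdot 21 = 42 \sqrt{2}$)
$D{\left(666,-624 \right)} + F{\left(-186,-482 \right)} = 42 \sqrt{2} + \left(-11 + 9 \left(-186\right)\right) = 42 \sqrt{2} - 1685 = -1685 + 42 \sqrt{2}$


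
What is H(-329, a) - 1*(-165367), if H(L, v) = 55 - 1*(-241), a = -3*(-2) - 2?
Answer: 165663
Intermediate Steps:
a = 4 (a = 6 - 2 = 4)
H(L, v) = 296 (H(L, v) = 55 + 241 = 296)
H(-329, a) - 1*(-165367) = 296 - 1*(-165367) = 296 + 165367 = 165663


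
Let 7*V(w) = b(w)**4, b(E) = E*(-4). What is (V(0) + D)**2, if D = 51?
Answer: 2601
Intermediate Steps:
b(E) = -4*E
V(w) = 256*w**4/7 (V(w) = (-4*w)**4/7 = (256*w**4)/7 = 256*w**4/7)
(V(0) + D)**2 = ((256/7)*0**4 + 51)**2 = ((256/7)*0 + 51)**2 = (0 + 51)**2 = 51**2 = 2601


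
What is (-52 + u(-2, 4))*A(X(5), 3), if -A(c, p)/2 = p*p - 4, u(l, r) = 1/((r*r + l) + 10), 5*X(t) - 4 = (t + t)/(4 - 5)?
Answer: 6235/12 ≈ 519.58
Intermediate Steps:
X(t) = ⅘ - 2*t/5 (X(t) = ⅘ + ((t + t)/(4 - 5))/5 = ⅘ + ((2*t)/(-1))/5 = ⅘ + ((2*t)*(-1))/5 = ⅘ + (-2*t)/5 = ⅘ - 2*t/5)
u(l, r) = 1/(10 + l + r²) (u(l, r) = 1/((r² + l) + 10) = 1/((l + r²) + 10) = 1/(10 + l + r²))
A(c, p) = 8 - 2*p² (A(c, p) = -2*(p*p - 4) = -2*(p² - 4) = -2*(-4 + p²) = 8 - 2*p²)
(-52 + u(-2, 4))*A(X(5), 3) = (-52 + 1/(10 - 2 + 4²))*(8 - 2*3²) = (-52 + 1/(10 - 2 + 16))*(8 - 2*9) = (-52 + 1/24)*(8 - 18) = (-52 + 1/24)*(-10) = -1247/24*(-10) = 6235/12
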